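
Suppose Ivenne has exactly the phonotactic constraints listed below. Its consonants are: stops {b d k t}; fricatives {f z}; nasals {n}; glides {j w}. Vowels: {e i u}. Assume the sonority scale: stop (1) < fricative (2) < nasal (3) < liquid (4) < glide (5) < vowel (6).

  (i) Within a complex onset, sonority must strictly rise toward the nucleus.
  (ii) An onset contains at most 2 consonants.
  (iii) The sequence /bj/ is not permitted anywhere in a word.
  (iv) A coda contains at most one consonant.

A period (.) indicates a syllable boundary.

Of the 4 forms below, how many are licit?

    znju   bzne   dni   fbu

znju — violates constraint (ii): syllable 1 onset /znj/ has 3 consonants (> 2) → illicit
bzne — violates constraint (ii): syllable 1 onset /bzn/ has 3 consonants (> 2) → illicit
dni — σ1 onset /dn/ (1→3 rises), coda /∅/ ok → licit
fbu — violates constraint (i): syllable 1 onset /fb/: /f/ (fricative, 2) → /b/ (stop, 1) does not rise → illicit
Licit: dni → 1.

1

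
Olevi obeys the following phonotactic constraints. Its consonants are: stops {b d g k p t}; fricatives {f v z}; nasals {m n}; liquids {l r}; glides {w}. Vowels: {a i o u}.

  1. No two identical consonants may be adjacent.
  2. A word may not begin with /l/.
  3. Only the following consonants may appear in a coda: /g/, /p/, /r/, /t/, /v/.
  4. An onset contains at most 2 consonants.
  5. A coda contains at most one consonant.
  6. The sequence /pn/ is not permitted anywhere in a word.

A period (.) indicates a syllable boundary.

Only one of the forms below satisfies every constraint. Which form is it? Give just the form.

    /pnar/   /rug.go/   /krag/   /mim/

/krag/

/pnar/ — violates constraint 6: contains banned sequence /pn/ → ill-formed
/rug.go/ — violates constraint 1: adjacent identical consonants /gg/ → ill-formed
/krag/ — σ1 onset /kr/ (2C), coda /g/ ok → well-formed
/mim/ — violates constraint 3: syllable 1 coda contains /m/, which is not a licensed coda consonant → ill-formed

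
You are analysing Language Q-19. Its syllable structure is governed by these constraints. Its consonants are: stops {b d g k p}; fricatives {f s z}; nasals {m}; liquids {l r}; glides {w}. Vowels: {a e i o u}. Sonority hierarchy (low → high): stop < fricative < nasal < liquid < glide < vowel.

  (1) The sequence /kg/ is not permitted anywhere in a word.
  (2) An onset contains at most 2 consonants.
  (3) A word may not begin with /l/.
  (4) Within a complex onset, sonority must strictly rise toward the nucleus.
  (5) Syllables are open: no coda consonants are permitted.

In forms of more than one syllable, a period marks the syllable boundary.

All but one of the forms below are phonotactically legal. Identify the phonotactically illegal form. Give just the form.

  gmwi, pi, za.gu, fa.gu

gmwi

gmwi — violates constraint 2: syllable 1 onset /gmw/ has 3 consonants (> 2) → phonotactically illegal
pi — σ1 onset /p/, coda /∅/ ok → phonotactically legal
za.gu — σ1 onset /z/, coda /∅/ ok; σ2 onset /g/, coda /∅/ ok → phonotactically legal
fa.gu — σ1 onset /f/, coda /∅/ ok; σ2 onset /g/, coda /∅/ ok → phonotactically legal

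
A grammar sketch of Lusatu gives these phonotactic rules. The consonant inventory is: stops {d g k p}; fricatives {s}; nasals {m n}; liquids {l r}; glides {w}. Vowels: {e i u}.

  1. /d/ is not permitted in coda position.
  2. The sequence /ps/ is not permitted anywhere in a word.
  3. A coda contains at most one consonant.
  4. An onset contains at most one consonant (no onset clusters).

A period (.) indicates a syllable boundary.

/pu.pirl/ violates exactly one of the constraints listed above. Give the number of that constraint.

/pu.pirl/: syllable 2 coda /rl/ has 2 consonants (> 1).
This is a violation of constraint 3: "A coda contains at most one consonant."
The remaining constraints (1, 2, 4) are satisfied.

3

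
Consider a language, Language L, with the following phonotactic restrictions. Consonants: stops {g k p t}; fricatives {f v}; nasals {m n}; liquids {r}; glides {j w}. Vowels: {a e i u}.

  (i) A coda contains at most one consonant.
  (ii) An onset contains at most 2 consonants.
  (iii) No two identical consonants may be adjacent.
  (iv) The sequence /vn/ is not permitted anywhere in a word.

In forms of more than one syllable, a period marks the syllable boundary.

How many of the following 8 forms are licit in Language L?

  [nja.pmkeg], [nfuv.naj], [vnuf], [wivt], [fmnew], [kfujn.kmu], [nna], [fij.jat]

0

[nja.pmkeg] — violates constraint (ii): syllable 2 onset /pmk/ has 3 consonants (> 2) → illicit
[nfuv.naj] — violates constraint (iv): contains banned sequence /vn/ → illicit
[vnuf] — violates constraint (iv): contains banned sequence /vn/ → illicit
[wivt] — violates constraint (i): syllable 1 coda /vt/ has 2 consonants (> 1) → illicit
[fmnew] — violates constraint (ii): syllable 1 onset /fmn/ has 3 consonants (> 2) → illicit
[kfujn.kmu] — violates constraint (i): syllable 1 coda /jn/ has 2 consonants (> 1) → illicit
[nna] — violates constraint (iii): adjacent identical consonants /nn/ → illicit
[fij.jat] — violates constraint (iii): adjacent identical consonants /jj/ → illicit
No form is licit → 0.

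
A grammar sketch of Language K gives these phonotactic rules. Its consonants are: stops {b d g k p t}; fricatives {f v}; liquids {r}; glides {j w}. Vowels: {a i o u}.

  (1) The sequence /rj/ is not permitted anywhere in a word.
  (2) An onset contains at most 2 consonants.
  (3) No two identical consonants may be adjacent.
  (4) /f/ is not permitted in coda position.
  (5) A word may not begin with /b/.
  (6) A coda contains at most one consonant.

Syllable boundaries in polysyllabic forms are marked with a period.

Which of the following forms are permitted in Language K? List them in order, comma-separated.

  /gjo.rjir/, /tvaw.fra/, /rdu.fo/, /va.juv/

/tvaw.fra/, /rdu.fo/, /va.juv/

/gjo.rjir/ — violates constraint 1: contains banned sequence /rj/ → not permitted
/tvaw.fra/ — σ1 onset /tv/ (2C), coda /w/ ok; σ2 onset /fr/ (2C), coda /∅/ ok → permitted
/rdu.fo/ — σ1 onset /rd/ (2C), coda /∅/ ok; σ2 onset /f/, coda /∅/ ok → permitted
/va.juv/ — σ1 onset /v/, coda /∅/ ok; σ2 onset /j/, coda /v/ ok → permitted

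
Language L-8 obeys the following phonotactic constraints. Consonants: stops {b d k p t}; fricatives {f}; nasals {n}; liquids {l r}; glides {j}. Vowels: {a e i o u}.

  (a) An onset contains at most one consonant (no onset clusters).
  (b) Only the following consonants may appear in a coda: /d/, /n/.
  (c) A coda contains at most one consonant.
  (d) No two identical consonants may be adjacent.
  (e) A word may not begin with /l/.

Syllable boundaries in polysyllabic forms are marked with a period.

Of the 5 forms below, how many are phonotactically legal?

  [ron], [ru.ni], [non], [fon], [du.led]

[ron] — σ1 onset /r/, coda /n/ ok → phonotactically legal
[ru.ni] — σ1 onset /r/, coda /∅/ ok; σ2 onset /n/, coda /∅/ ok → phonotactically legal
[non] — σ1 onset /n/, coda /n/ ok → phonotactically legal
[fon] — σ1 onset /f/, coda /n/ ok → phonotactically legal
[du.led] — σ1 onset /d/, coda /∅/ ok; σ2 onset /l/, coda /d/ ok → phonotactically legal
Phonotactically legal: [ron], [ru.ni], [non], [fon], [du.led] → 5.

5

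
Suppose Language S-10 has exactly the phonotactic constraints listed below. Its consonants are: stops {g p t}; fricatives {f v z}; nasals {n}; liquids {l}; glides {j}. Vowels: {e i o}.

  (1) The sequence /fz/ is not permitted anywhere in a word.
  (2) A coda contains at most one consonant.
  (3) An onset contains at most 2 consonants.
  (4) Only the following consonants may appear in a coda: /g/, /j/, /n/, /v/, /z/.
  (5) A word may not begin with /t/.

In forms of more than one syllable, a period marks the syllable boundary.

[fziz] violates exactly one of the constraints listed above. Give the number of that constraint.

1

[fziz]: contains banned sequence /fz/.
This is a violation of constraint 1: "The sequence /fz/ is not permitted anywhere in a word."
The remaining constraints (2, 3, 4, 5) are satisfied.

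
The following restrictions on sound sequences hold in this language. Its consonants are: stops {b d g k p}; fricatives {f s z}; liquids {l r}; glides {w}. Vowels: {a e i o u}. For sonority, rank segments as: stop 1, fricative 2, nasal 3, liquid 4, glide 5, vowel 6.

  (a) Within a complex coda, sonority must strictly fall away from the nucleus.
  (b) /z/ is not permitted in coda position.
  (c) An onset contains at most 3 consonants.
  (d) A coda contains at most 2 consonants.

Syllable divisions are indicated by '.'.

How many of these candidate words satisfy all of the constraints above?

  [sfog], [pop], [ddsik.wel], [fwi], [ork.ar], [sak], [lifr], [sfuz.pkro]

6

[sfog] — σ1 onset /sf/ (2C), coda /g/ ok → permitted
[pop] — σ1 onset /p/, coda /p/ ok → permitted
[ddsik.wel] — σ1 onset /dds/ (3C), coda /k/ ok; σ2 onset /w/, coda /l/ ok → permitted
[fwi] — σ1 onset /fw/ (2C), coda /∅/ ok → permitted
[ork.ar] — σ1 onset /∅/, coda /rk/ (4→1 falls) ok; σ2 onset /∅/, coda /r/ ok → permitted
[sak] — σ1 onset /s/, coda /k/ ok → permitted
[lifr] — violates constraint (a): syllable 1 coda /fr/: /f/ (fricative, 2) → /r/ (liquid, 4) does not fall → not permitted
[sfuz.pkro] — violates constraint (b): syllable 1 coda contains /z/ → not permitted
Permitted: [sfog], [pop], [ddsik.wel], [fwi], [ork.ar], [sak] → 6.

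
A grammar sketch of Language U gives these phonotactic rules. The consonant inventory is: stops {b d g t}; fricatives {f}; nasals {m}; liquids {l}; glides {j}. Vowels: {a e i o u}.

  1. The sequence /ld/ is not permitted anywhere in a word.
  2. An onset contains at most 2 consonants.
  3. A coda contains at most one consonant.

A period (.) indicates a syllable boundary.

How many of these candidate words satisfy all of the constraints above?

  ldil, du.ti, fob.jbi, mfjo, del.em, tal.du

ldil — violates constraint 1: contains banned sequence /ld/ → phonotactically illegal
du.ti — σ1 onset /d/, coda /∅/ ok; σ2 onset /t/, coda /∅/ ok → phonotactically legal
fob.jbi — σ1 onset /f/, coda /b/ ok; σ2 onset /jb/ (2C), coda /∅/ ok → phonotactically legal
mfjo — violates constraint 2: syllable 1 onset /mfj/ has 3 consonants (> 2) → phonotactically illegal
del.em — σ1 onset /d/, coda /l/ ok; σ2 onset /∅/, coda /m/ ok → phonotactically legal
tal.du — violates constraint 1: contains banned sequence /ld/ → phonotactically illegal
Phonotactically legal: du.ti, fob.jbi, del.em → 3.

3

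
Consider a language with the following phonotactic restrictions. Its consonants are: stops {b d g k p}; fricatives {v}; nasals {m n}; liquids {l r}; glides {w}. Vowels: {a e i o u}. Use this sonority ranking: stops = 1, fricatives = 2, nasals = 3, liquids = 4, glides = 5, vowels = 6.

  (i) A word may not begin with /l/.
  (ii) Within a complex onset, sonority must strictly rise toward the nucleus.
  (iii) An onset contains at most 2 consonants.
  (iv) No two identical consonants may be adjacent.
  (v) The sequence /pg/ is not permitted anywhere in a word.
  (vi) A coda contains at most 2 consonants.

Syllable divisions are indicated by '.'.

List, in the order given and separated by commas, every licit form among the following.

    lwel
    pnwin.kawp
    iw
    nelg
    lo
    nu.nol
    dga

lwel — violates constraint (i): word begins with /l/ → illicit
pnwin.kawp — violates constraint (iii): syllable 1 onset /pnw/ has 3 consonants (> 2) → illicit
iw — σ1 onset /∅/, coda /w/ ok → licit
nelg — σ1 onset /n/, coda /lg/ (2C) ok → licit
lo — violates constraint (i): word begins with /l/ → illicit
nu.nol — σ1 onset /n/, coda /∅/ ok; σ2 onset /n/, coda /l/ ok → licit
dga — violates constraint (ii): syllable 1 onset /dg/: /d/ (stop, 1) → /g/ (stop, 1) does not rise → illicit

iw, nelg, nu.nol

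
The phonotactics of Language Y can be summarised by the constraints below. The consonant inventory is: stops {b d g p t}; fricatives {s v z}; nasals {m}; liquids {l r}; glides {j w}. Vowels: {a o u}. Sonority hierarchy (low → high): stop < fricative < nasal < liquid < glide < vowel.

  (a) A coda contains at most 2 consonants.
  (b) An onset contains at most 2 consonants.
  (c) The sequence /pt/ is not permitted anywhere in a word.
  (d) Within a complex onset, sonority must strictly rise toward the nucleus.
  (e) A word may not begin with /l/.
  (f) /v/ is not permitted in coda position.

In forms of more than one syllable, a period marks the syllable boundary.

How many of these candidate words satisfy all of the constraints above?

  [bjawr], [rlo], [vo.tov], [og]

[bjawr] — σ1 onset /bj/ (1→5 rises), coda /wr/ (2C) ok → permitted
[rlo] — violates constraint (d): syllable 1 onset /rl/: /r/ (liquid, 4) → /l/ (liquid, 4) does not rise → not permitted
[vo.tov] — violates constraint (f): syllable 2 coda contains /v/ → not permitted
[og] — σ1 onset /∅/, coda /g/ ok → permitted
Permitted: [bjawr], [og] → 2.

2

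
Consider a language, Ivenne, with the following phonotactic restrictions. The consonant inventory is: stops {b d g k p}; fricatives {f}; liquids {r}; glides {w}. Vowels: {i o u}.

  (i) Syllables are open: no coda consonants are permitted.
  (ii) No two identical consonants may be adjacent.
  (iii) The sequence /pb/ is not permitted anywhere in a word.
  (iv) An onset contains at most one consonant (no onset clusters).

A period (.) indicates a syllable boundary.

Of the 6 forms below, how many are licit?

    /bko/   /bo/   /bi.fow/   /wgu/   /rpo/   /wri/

/bko/ — violates constraint (iv): syllable 1 onset /bk/ has 2 consonants (> 1) → illicit
/bo/ — σ1 onset /b/, coda /∅/ ok → licit
/bi.fow/ — violates constraint (i): syllable 2 coda /w/ has 1 consonant (> 0) → illicit
/wgu/ — violates constraint (iv): syllable 1 onset /wg/ has 2 consonants (> 1) → illicit
/rpo/ — violates constraint (iv): syllable 1 onset /rp/ has 2 consonants (> 1) → illicit
/wri/ — violates constraint (iv): syllable 1 onset /wr/ has 2 consonants (> 1) → illicit
Licit: /bo/ → 1.

1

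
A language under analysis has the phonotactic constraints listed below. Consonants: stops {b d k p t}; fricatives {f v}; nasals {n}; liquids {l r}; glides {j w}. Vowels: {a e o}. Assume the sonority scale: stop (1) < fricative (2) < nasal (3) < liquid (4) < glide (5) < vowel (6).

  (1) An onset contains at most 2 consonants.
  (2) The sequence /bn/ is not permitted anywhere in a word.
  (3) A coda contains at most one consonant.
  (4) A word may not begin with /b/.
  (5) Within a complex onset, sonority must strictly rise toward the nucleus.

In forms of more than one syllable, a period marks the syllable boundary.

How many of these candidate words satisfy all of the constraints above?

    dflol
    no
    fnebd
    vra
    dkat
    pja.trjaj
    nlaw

dflol — violates constraint 1: syllable 1 onset /dfl/ has 3 consonants (> 2) → ill-formed
no — σ1 onset /n/, coda /∅/ ok → well-formed
fnebd — violates constraint 3: syllable 1 coda /bd/ has 2 consonants (> 1) → ill-formed
vra — σ1 onset /vr/ (2→4 rises), coda /∅/ ok → well-formed
dkat — violates constraint 5: syllable 1 onset /dk/: /d/ (stop, 1) → /k/ (stop, 1) does not rise → ill-formed
pja.trjaj — violates constraint 1: syllable 2 onset /trj/ has 3 consonants (> 2) → ill-formed
nlaw — σ1 onset /nl/ (3→4 rises), coda /w/ ok → well-formed
Well-formed: no, vra, nlaw → 3.

3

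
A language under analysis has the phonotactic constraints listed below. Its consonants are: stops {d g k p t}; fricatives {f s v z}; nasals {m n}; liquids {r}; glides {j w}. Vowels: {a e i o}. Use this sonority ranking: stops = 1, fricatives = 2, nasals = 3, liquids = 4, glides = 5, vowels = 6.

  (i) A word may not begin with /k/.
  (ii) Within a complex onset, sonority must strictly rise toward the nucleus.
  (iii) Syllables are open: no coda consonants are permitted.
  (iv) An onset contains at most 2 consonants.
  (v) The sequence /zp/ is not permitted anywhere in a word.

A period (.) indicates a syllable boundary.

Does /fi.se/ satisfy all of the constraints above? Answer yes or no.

yes

/fi.se/ — σ1 onset /f/, coda /∅/ ok; σ2 onset /s/, coda /∅/ ok → permitted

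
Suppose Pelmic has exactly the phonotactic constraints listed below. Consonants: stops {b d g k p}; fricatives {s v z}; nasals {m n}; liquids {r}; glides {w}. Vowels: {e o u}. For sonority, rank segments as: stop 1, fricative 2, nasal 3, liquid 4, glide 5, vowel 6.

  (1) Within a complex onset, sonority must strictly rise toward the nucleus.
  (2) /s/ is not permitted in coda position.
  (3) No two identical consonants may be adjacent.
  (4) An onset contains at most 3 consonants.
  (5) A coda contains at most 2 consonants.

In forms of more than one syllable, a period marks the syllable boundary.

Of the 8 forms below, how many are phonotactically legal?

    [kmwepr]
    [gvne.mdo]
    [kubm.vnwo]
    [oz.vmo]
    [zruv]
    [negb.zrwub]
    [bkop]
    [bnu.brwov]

6

[kmwepr] — σ1 onset /kmw/ (1→3→5 rises), coda /pr/ (2C) ok → phonotactically legal
[gvne.mdo] — violates constraint 1: syllable 2 onset /md/: /m/ (nasal, 3) → /d/ (stop, 1) does not rise → phonotactically illegal
[kubm.vnwo] — σ1 onset /k/, coda /bm/ (2C) ok; σ2 onset /vnw/ (2→3→5 rises), coda /∅/ ok → phonotactically legal
[oz.vmo] — σ1 onset /∅/, coda /z/ ok; σ2 onset /vm/ (2→3 rises), coda /∅/ ok → phonotactically legal
[zruv] — σ1 onset /zr/ (2→4 rises), coda /v/ ok → phonotactically legal
[negb.zrwub] — σ1 onset /n/, coda /gb/ (2C) ok; σ2 onset /zrw/ (2→4→5 rises), coda /b/ ok → phonotactically legal
[bkop] — violates constraint 1: syllable 1 onset /bk/: /b/ (stop, 1) → /k/ (stop, 1) does not rise → phonotactically illegal
[bnu.brwov] — σ1 onset /bn/ (1→3 rises), coda /∅/ ok; σ2 onset /brw/ (1→4→5 rises), coda /v/ ok → phonotactically legal
Phonotactically legal: [kmwepr], [kubm.vnwo], [oz.vmo], [zruv], [negb.zrwub], [bnu.brwov] → 6.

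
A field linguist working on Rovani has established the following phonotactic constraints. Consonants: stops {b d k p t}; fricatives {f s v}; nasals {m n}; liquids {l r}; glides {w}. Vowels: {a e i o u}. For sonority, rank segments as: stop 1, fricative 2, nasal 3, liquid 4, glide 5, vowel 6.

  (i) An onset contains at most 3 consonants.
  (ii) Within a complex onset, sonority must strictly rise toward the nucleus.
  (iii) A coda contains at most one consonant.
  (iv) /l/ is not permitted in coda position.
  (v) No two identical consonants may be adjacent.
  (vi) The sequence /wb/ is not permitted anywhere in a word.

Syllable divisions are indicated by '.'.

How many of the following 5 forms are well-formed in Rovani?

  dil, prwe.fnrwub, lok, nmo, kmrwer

1

dil — violates constraint (iv): syllable 1 coda contains /l/ → ill-formed
prwe.fnrwub — violates constraint (i): syllable 2 onset /fnrw/ has 4 consonants (> 3) → ill-formed
lok — σ1 onset /l/, coda /k/ ok → well-formed
nmo — violates constraint (ii): syllable 1 onset /nm/: /n/ (nasal, 3) → /m/ (nasal, 3) does not rise → ill-formed
kmrwer — violates constraint (i): syllable 1 onset /kmrw/ has 4 consonants (> 3) → ill-formed
Well-formed: lok → 1.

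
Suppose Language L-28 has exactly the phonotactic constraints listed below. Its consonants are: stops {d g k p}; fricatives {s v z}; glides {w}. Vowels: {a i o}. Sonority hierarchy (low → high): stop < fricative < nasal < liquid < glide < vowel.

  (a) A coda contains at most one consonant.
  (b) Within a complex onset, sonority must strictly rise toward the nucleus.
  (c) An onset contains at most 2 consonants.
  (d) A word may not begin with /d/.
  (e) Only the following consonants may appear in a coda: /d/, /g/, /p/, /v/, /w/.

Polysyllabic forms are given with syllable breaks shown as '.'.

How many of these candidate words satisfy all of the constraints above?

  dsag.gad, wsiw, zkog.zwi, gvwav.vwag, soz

0

dsag.gad — violates constraint (d): word begins with /d/ → phonotactically illegal
wsiw — violates constraint (b): syllable 1 onset /ws/: /w/ (glide, 5) → /s/ (fricative, 2) does not rise → phonotactically illegal
zkog.zwi — violates constraint (b): syllable 1 onset /zk/: /z/ (fricative, 2) → /k/ (stop, 1) does not rise → phonotactically illegal
gvwav.vwag — violates constraint (c): syllable 1 onset /gvw/ has 3 consonants (> 2) → phonotactically illegal
soz — violates constraint (e): syllable 1 coda contains /z/, which is not a licensed coda consonant → phonotactically illegal
No form is phonotactically legal → 0.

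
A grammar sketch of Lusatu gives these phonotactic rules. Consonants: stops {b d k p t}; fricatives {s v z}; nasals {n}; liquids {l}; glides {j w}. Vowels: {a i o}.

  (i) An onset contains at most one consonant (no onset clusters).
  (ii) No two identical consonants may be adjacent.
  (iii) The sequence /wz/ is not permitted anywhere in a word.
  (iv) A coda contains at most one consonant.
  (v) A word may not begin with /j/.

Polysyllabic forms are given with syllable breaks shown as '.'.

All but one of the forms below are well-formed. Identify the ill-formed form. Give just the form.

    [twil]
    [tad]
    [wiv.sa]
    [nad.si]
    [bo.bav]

[twil]

[twil] — violates constraint (i): syllable 1 onset /tw/ has 2 consonants (> 1) → ill-formed
[tad] — σ1 onset /t/, coda /d/ ok → well-formed
[wiv.sa] — σ1 onset /w/, coda /v/ ok; σ2 onset /s/, coda /∅/ ok → well-formed
[nad.si] — σ1 onset /n/, coda /d/ ok; σ2 onset /s/, coda /∅/ ok → well-formed
[bo.bav] — σ1 onset /b/, coda /∅/ ok; σ2 onset /b/, coda /v/ ok → well-formed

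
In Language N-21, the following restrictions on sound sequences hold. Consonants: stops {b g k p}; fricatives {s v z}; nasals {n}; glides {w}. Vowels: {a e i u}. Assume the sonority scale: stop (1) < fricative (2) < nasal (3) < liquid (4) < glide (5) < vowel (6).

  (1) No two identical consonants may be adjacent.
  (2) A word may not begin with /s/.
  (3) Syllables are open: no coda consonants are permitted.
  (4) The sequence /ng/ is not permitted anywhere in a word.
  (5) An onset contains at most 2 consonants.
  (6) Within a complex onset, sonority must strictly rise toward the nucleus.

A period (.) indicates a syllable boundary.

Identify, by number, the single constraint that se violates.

se: word begins with /s/.
This is a violation of constraint 2: "A word may not begin with /s/."
The remaining constraints (1, 3, 4, 5, 6) are satisfied.

2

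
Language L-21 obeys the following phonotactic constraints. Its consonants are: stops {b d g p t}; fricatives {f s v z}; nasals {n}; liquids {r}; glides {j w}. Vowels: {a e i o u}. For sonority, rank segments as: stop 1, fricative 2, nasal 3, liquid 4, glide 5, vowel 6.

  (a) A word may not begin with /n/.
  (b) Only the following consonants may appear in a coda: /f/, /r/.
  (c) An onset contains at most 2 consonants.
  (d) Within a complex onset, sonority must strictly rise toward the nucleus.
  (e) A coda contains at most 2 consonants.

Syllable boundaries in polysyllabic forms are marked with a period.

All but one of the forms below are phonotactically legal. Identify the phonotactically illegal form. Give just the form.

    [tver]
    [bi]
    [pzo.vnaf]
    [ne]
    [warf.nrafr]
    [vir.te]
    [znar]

[tver] — σ1 onset /tv/ (1→2 rises), coda /r/ ok → phonotactically legal
[bi] — σ1 onset /b/, coda /∅/ ok → phonotactically legal
[pzo.vnaf] — σ1 onset /pz/ (1→2 rises), coda /∅/ ok; σ2 onset /vn/ (2→3 rises), coda /f/ ok → phonotactically legal
[ne] — violates constraint (a): word begins with /n/ → phonotactically illegal
[warf.nrafr] — σ1 onset /w/, coda /rf/ (2C) ok; σ2 onset /nr/ (3→4 rises), coda /fr/ (2C) ok → phonotactically legal
[vir.te] — σ1 onset /v/, coda /r/ ok; σ2 onset /t/, coda /∅/ ok → phonotactically legal
[znar] — σ1 onset /zn/ (2→3 rises), coda /r/ ok → phonotactically legal

[ne]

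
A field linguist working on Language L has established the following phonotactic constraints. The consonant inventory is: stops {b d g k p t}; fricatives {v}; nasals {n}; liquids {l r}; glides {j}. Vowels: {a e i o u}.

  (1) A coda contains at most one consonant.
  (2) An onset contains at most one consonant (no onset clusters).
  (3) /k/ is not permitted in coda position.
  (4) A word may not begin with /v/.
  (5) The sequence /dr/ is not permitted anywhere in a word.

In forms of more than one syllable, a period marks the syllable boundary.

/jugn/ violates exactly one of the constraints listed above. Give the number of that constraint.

1

/jugn/: syllable 1 coda /gn/ has 2 consonants (> 1).
This is a violation of constraint 1: "A coda contains at most one consonant."
The remaining constraints (2, 3, 4, 5) are satisfied.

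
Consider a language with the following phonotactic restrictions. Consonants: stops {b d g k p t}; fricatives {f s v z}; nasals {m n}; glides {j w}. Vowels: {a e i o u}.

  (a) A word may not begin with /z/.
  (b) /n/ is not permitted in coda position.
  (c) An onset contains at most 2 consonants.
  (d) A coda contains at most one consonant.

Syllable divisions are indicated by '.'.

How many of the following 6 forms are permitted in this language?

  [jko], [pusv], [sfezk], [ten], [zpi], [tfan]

1

[jko] — σ1 onset /jk/ (2C), coda /∅/ ok → permitted
[pusv] — violates constraint (d): syllable 1 coda /sv/ has 2 consonants (> 1) → not permitted
[sfezk] — violates constraint (d): syllable 1 coda /zk/ has 2 consonants (> 1) → not permitted
[ten] — violates constraint (b): syllable 1 coda contains /n/ → not permitted
[zpi] — violates constraint (a): word begins with /z/ → not permitted
[tfan] — violates constraint (b): syllable 1 coda contains /n/ → not permitted
Permitted: [jko] → 1.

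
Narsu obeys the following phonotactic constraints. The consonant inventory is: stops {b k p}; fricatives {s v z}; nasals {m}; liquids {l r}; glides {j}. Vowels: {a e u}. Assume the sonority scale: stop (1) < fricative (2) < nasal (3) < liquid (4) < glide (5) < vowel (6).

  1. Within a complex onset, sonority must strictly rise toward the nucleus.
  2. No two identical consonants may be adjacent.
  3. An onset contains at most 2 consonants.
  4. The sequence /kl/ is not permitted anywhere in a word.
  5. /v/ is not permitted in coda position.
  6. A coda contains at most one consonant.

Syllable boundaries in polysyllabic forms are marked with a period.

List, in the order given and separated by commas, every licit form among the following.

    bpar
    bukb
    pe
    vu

bpar — violates constraint 1: syllable 1 onset /bp/: /b/ (stop, 1) → /p/ (stop, 1) does not rise → illicit
bukb — violates constraint 6: syllable 1 coda /kb/ has 2 consonants (> 1) → illicit
pe — σ1 onset /p/, coda /∅/ ok → licit
vu — σ1 onset /v/, coda /∅/ ok → licit

pe, vu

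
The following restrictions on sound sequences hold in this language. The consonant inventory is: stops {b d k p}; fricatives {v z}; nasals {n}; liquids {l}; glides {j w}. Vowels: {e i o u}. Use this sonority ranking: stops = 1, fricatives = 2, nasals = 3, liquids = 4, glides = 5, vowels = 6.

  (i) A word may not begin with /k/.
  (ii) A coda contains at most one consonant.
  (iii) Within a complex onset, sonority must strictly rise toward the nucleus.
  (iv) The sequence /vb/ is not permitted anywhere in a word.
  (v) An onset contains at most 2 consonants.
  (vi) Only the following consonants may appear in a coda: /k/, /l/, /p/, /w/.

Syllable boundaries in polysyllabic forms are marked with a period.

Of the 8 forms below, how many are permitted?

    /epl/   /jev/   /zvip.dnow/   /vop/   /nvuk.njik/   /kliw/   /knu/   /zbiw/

/epl/ — violates constraint (ii): syllable 1 coda /pl/ has 2 consonants (> 1) → not permitted
/jev/ — violates constraint (vi): syllable 1 coda contains /v/, which is not a licensed coda consonant → not permitted
/zvip.dnow/ — violates constraint (iii): syllable 1 onset /zv/: /z/ (fricative, 2) → /v/ (fricative, 2) does not rise → not permitted
/vop/ — σ1 onset /v/, coda /p/ ok → permitted
/nvuk.njik/ — violates constraint (iii): syllable 1 onset /nv/: /n/ (nasal, 3) → /v/ (fricative, 2) does not rise → not permitted
/kliw/ — violates constraint (i): word begins with /k/ → not permitted
/knu/ — violates constraint (i): word begins with /k/ → not permitted
/zbiw/ — violates constraint (iii): syllable 1 onset /zb/: /z/ (fricative, 2) → /b/ (stop, 1) does not rise → not permitted
Permitted: /vop/ → 1.

1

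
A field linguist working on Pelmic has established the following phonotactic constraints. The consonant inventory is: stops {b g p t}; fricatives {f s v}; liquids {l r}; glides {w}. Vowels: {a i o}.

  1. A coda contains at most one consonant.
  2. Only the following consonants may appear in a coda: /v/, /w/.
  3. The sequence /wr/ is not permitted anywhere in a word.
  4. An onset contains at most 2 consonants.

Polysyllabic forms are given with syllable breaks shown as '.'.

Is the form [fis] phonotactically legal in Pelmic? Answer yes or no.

no

[fis] — violates constraint 2: syllable 1 coda contains /s/, which is not a licensed coda consonant → phonotactically illegal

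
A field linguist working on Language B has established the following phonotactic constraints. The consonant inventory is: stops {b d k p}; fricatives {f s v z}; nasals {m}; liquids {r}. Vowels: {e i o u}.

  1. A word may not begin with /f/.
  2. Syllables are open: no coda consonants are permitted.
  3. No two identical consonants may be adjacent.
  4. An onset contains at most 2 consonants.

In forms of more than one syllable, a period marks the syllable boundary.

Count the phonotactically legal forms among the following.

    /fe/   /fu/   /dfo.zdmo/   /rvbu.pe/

0

/fe/ — violates constraint 1: word begins with /f/ → phonotactically illegal
/fu/ — violates constraint 1: word begins with /f/ → phonotactically illegal
/dfo.zdmo/ — violates constraint 4: syllable 2 onset /zdm/ has 3 consonants (> 2) → phonotactically illegal
/rvbu.pe/ — violates constraint 4: syllable 1 onset /rvb/ has 3 consonants (> 2) → phonotactically illegal
No form is phonotactically legal → 0.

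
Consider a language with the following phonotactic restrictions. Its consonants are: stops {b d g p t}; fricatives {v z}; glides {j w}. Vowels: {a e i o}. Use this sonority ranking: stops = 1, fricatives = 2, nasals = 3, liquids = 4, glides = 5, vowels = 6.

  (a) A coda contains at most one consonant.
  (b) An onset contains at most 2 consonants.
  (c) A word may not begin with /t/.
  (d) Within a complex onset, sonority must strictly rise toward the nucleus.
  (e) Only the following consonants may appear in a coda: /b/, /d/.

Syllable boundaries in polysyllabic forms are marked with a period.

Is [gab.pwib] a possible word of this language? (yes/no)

[gab.pwib] — σ1 onset /g/, coda /b/ ok; σ2 onset /pw/ (1→5 rises), coda /b/ ok → phonotactically legal

yes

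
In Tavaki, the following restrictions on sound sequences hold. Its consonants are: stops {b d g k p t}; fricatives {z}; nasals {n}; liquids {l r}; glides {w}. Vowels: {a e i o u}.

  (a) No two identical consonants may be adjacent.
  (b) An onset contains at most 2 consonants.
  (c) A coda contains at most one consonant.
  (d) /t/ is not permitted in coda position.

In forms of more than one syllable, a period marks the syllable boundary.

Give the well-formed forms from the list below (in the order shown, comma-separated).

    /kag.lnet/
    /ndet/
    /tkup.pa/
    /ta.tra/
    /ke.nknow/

/kag.lnet/ — violates constraint (d): syllable 2 coda contains /t/ → ill-formed
/ndet/ — violates constraint (d): syllable 1 coda contains /t/ → ill-formed
/tkup.pa/ — violates constraint (a): adjacent identical consonants /pp/ → ill-formed
/ta.tra/ — σ1 onset /t/, coda /∅/ ok; σ2 onset /tr/ (2C), coda /∅/ ok → well-formed
/ke.nknow/ — violates constraint (b): syllable 2 onset /nkn/ has 3 consonants (> 2) → ill-formed

/ta.tra/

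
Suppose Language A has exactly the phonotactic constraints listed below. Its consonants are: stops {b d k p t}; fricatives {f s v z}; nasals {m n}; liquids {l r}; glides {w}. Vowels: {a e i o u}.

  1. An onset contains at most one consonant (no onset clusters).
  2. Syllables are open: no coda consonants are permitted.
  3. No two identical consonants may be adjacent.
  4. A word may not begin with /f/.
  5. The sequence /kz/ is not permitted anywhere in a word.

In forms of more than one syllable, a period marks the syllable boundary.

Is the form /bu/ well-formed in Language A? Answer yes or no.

yes

/bu/ — σ1 onset /b/, coda /∅/ ok → well-formed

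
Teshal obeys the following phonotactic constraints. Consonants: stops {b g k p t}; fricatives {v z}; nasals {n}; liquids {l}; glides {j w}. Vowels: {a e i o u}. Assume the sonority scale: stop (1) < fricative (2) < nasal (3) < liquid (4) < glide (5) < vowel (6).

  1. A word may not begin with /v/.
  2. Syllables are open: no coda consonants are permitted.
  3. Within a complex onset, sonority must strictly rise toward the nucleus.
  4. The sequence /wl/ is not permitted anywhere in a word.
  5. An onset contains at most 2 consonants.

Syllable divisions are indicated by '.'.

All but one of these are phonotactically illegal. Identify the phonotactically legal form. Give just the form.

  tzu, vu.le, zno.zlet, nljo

tzu

tzu — σ1 onset /tz/ (1→2 rises), coda /∅/ ok → phonotactically legal
vu.le — violates constraint 1: word begins with /v/ → phonotactically illegal
zno.zlet — violates constraint 2: syllable 2 coda /t/ has 1 consonant (> 0) → phonotactically illegal
nljo — violates constraint 5: syllable 1 onset /nlj/ has 3 consonants (> 2) → phonotactically illegal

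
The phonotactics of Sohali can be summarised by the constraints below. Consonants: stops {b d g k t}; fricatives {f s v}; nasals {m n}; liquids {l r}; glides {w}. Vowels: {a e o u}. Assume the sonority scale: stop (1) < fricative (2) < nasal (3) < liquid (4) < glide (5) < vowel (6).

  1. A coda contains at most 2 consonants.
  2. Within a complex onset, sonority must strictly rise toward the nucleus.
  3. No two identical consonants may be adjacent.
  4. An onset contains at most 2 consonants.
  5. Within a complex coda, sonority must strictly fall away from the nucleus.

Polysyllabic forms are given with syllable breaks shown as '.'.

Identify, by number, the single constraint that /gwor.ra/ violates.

/gwor.ra/: adjacent identical consonants /rr/.
This is a violation of constraint 3: "No two identical consonants may be adjacent."
The remaining constraints (1, 2, 4, 5) are satisfied.

3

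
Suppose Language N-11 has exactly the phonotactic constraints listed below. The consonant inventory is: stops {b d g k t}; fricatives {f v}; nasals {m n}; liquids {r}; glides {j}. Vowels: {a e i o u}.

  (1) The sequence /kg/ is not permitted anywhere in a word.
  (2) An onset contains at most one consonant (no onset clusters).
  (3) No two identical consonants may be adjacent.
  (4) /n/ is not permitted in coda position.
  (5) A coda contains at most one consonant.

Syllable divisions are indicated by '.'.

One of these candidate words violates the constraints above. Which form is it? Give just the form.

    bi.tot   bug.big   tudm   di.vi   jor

tudm

bi.tot — σ1 onset /b/, coda /∅/ ok; σ2 onset /t/, coda /t/ ok → phonotactically legal
bug.big — σ1 onset /b/, coda /g/ ok; σ2 onset /b/, coda /g/ ok → phonotactically legal
tudm — violates constraint 5: syllable 1 coda /dm/ has 2 consonants (> 1) → phonotactically illegal
di.vi — σ1 onset /d/, coda /∅/ ok; σ2 onset /v/, coda /∅/ ok → phonotactically legal
jor — σ1 onset /j/, coda /r/ ok → phonotactically legal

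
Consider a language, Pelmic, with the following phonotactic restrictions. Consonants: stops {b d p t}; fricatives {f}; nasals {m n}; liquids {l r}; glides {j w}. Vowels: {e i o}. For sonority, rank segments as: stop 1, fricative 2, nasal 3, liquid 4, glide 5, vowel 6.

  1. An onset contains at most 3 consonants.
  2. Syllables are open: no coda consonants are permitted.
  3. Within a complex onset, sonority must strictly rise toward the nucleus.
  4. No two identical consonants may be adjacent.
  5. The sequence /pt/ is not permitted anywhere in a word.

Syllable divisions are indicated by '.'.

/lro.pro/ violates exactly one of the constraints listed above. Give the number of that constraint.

3

/lro.pro/: syllable 1 onset /lr/: /l/ (liquid, 4) → /r/ (liquid, 4) does not rise.
This is a violation of constraint 3: "Within a complex onset, sonority must strictly rise toward the nucleus."
The remaining constraints (1, 2, 4, 5) are satisfied.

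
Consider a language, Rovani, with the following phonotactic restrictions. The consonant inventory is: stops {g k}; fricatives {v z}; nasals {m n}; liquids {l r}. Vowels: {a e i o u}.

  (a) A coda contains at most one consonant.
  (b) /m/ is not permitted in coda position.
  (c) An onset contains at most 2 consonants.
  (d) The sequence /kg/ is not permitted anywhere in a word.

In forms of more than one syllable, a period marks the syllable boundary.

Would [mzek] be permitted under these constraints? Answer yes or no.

[mzek] — σ1 onset /mz/ (2C), coda /k/ ok → permitted

yes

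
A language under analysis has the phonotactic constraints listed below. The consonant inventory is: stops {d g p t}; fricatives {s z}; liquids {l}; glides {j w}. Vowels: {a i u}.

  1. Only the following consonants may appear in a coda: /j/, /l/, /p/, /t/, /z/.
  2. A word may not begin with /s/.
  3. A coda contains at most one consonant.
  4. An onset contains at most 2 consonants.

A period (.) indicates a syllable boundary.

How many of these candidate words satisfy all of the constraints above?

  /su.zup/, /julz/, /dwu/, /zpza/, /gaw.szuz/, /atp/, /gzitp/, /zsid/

1

/su.zup/ — violates constraint 2: word begins with /s/ → ill-formed
/julz/ — violates constraint 3: syllable 1 coda /lz/ has 2 consonants (> 1) → ill-formed
/dwu/ — σ1 onset /dw/ (2C), coda /∅/ ok → well-formed
/zpza/ — violates constraint 4: syllable 1 onset /zpz/ has 3 consonants (> 2) → ill-formed
/gaw.szuz/ — violates constraint 1: syllable 1 coda contains /w/, which is not a licensed coda consonant → ill-formed
/atp/ — violates constraint 3: syllable 1 coda /tp/ has 2 consonants (> 1) → ill-formed
/gzitp/ — violates constraint 3: syllable 1 coda /tp/ has 2 consonants (> 1) → ill-formed
/zsid/ — violates constraint 1: syllable 1 coda contains /d/, which is not a licensed coda consonant → ill-formed
Well-formed: /dwu/ → 1.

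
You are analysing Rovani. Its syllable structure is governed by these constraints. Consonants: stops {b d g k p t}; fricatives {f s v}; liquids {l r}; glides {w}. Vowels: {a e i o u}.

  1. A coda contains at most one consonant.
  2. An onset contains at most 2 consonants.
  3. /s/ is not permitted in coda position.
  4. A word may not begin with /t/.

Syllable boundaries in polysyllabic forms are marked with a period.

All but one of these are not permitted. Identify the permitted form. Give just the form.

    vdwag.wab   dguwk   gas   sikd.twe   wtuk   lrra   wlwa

vdwag.wab — violates constraint 2: syllable 1 onset /vdw/ has 3 consonants (> 2) → not permitted
dguwk — violates constraint 1: syllable 1 coda /wk/ has 2 consonants (> 1) → not permitted
gas — violates constraint 3: syllable 1 coda contains /s/ → not permitted
sikd.twe — violates constraint 1: syllable 1 coda /kd/ has 2 consonants (> 1) → not permitted
wtuk — σ1 onset /wt/ (2C), coda /k/ ok → permitted
lrra — violates constraint 2: syllable 1 onset /lrr/ has 3 consonants (> 2) → not permitted
wlwa — violates constraint 2: syllable 1 onset /wlw/ has 3 consonants (> 2) → not permitted

wtuk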